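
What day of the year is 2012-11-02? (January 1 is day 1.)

Days in months before November: 31 + 29 + 31 + 30 + 31 + 30 + 31 + 31 + 30 + 31 = 305.
Plus 2 days into November → day 307.

307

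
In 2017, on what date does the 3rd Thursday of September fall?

September 21, 2017

The first Thursday of September 2017 is September 7.
The 3rd Thursday is 2 weeks later: 7 + 14 = 21.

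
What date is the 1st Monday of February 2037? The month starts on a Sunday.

February 2037 begins on a Sunday, so the first Monday is February 2 (1 day later).

2 February 2037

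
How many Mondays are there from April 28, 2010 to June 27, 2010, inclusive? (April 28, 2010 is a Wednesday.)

April 28, 2010 is a Wednesday; the first Monday on or after it is May 3, 2010 (5 days later).
From May 3, 2010 to June 27, 2010: 28 + 27 = 55 days (rest of May, June).
55 ÷ 7 = 7 full weeks with remainder 6, so 7 more Mondays after the first → 8.

8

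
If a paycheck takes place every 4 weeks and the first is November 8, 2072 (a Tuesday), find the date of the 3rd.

The 3rd occurrence is 2 intervals after the first: 2 × 28 = 56 days after November 8, 2072.
November has 30 days — 22 days to the end of November leaves 34.
December has 31 days (3 left).
3 days into January → January 3, 2073.

January 3, 2073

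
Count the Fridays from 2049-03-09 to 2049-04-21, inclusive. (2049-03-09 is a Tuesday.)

6

2049-03-09 is a Tuesday; the first Friday on or after it is 2049-03-12 (3 days later).
From 2049-03-12 to 2049-04-21: 19 + 21 = 40 days (rest of March, April).
40 ÷ 7 = 5 full weeks with remainder 5, so 5 more Fridays after the first → 6.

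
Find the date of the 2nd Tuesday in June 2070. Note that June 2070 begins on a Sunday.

June 2070 begins on a Sunday, so the first Tuesday is June 3 (2 days later).
The 2nd Tuesday is 1 weeks later: 3 + 7 = 10.

10 June 2070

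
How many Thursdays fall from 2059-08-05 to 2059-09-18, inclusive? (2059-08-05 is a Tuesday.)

7

2059-08-05 is a Tuesday; the first Thursday on or after it is 2059-08-07 (2 days later).
From 2059-08-07 to 2059-09-18: 24 + 18 = 42 days (rest of August, September).
42 ÷ 7 = 6 full weeks with remainder 0, so 6 more Thursdays after the first → 7.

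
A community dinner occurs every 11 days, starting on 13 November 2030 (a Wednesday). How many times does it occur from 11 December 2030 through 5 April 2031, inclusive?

Occurrences land 11·i days after 13 November 2030 for i = 0, 1, 2, …
11 December 2030 is 28 days after the start; 28 ÷ 11 = 2 remainder 6; since the remainder is 6, round up to i = 3. First occurrence in the window: #4 on 16 December 2030 (3×11 = 33 days in).
5 April 2031 is 143 days after the start; 143 ÷ 11 = 13 remainder 0. Last occurrence in the window: #14 on 5 April 2031.
Occurrences #4 through #14: 11 in total.

11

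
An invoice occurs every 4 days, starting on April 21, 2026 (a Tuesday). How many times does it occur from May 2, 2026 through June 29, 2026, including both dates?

15

Occurrences land 4·i days after April 21, 2026 for i = 0, 1, 2, …
May 2, 2026 is 11 days after the start; 11 ÷ 4 = 2 remainder 3; since the remainder is 3, round up to i = 3. First occurrence in the window: #4 on May 3, 2026 (3×4 = 12 days in).
June 29, 2026 is 69 days after the start; 69 ÷ 4 = 17 remainder 1. Last occurrence in the window: #18 on June 28, 2026.
Occurrences #4 through #18: 15 in total.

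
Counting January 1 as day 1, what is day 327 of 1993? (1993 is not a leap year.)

January has 31 days (327 − 31 = 296 remain).
February has 28 days (296 − 28 = 268 remain).
March has 31 days (268 − 31 = 237 remain).
April has 30 days (237 − 30 = 207 remain).
May has 31 days (207 − 31 = 176 remain).
June has 30 days (176 − 30 = 146 remain).
July has 31 days (146 − 31 = 115 remain).
August has 31 days (115 − 31 = 84 remain).
September has 30 days (84 − 30 = 54 remain).
October has 31 days (54 − 31 = 23 remain).
23 into November → November 23.

23 November 1993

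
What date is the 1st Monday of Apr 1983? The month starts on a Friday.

Apr 4, 1983

Apr 1983 begins on a Friday, so the first Monday is Apr 4 (3 days later).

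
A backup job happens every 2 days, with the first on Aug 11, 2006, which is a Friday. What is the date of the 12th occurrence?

Sep 2, 2006

The 12th occurrence is 11 intervals after the first: 11 × 2 = 22 days after Aug 11, 2006.
Aug has 31 days — 20 days to the end of Aug leaves 2.
2 days into Sep → Sep 2, 2006.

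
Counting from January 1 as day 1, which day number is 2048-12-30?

365

Days in months before December: 31 + 29 + 31 + 30 + 31 + 30 + 31 + 31 + 30 + 31 + 30 = 335.
Plus 30 days into December → day 365.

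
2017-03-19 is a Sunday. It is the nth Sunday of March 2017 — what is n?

Day 19 falls in week ⌈19/7⌉ of the month.
Days 1–7 hold the 1st Sunday, 8–14 the 2nd, 15–21 the 3rd, 22–28 the 4th, 29–31 the 5th.
19 is in the range for the 3rd.

3rd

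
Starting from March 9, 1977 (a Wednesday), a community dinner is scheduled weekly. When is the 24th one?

The 24th occurrence is 23 intervals after the first: 23 × 7 = 161 days after March 9, 1977.
March has 31 days — 22 days to the end of March leaves 139.
April has 30 days (109 left).
May has 31 days (78 left).
June has 30 days (48 left).
July has 31 days (17 left).
17 days into August → August 17, 1977.

August 17, 1977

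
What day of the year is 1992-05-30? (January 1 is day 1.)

Days in months before May: 31 + 29 + 31 + 30 = 121.
Plus 30 days into May → day 151.

151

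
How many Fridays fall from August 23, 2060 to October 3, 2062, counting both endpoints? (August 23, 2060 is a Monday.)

August 23, 2060 is a Monday; the first Friday on or after it is August 27, 2060 (4 days later).
From August 27, 2060 to October 3, 2062: 126 + 365 + 276 = 767 days (rest of 2060, 2061, to October 3, 2062 in 2062).
767 ÷ 7 = 109 full weeks with remainder 4, so 109 more Fridays after the first → 110.

110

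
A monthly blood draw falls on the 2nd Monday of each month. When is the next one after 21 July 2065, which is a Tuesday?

July 2065 starts on a Wednesday; its first Monday is the 6th, so the 2nd Monday is the 13th — 13 July 2065.
That is not after 21 July 2065, so look at August 2065.
August 2065 starts on a Saturday; its first Monday is the 3rd, so the 2nd Monday is the 10th — 10 August 2065.

10 August 2065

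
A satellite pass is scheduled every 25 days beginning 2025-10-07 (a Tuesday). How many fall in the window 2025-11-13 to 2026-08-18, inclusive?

11

Occurrences land 25·i days after 2025-10-07 for i = 0, 1, 2, …
2025-11-13 is 37 days after the start; 37 ÷ 25 = 1 remainder 12; since the remainder is 12, round up to i = 2. First occurrence in the window: #3 on 2025-11-26 (2×25 = 50 days in).
2026-08-18 is 315 days after the start; 315 ÷ 25 = 12 remainder 15. Last occurrence in the window: #13 on 2026-08-03.
Occurrences #3 through #13: 11 in total.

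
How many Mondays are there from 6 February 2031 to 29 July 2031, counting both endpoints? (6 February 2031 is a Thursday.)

25

6 February 2031 is a Thursday; the first Monday on or after it is 10 February 2031 (4 days later).
From 10 February 2031 to 29 July 2031: 18 + 31 + 30 + 31 + 30 + 29 = 169 days (rest of February, March, April, May, June, July).
169 ÷ 7 = 24 full weeks with remainder 1, so 24 more Mondays after the first → 25.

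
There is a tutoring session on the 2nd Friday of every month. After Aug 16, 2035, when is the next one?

Aug 2035 starts on a Wednesday; its first Friday is the 3rd, so the 2nd Friday is the 10th — Aug 10, 2035.
That is not after Aug 16, 2035, so look at Sep 2035.
Sep 2035 starts on a Saturday; its first Friday is the 7th, so the 2nd Friday is the 14th — Sep 14, 2035.

Sep 14, 2035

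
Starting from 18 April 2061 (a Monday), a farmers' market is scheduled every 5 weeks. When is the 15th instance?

21 August 2062

The 15th occurrence is 14 intervals after the first: 14 × 35 = 490 days after 18 April 2061.
April has 30 days — 12 days to the end of April leaves 478.
From end of April to end of 2061 is 245 days (233 left).
January has 31 days (202 left).
February has 28 days (174 left).
March has 31 days (143 left).
April has 30 days (113 left).
May has 31 days (82 left).
June has 30 days (52 left).
July has 31 days (21 left).
21 days into August → 21 August 2062.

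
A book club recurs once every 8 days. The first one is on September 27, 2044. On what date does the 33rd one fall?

The 33rd occurrence is 32 intervals after the first: 32 × 8 = 256 days after September 27, 2044.
September has 30 days — 3 days to the end of September leaves 253.
October has 31 days (222 left).
November has 30 days (192 left).
December has 31 days (161 left).
January has 31 days (130 left).
February has 28 days (102 left).
March has 31 days (71 left).
April has 30 days (41 left).
May has 31 days (10 left).
10 days into June → June 10, 2045.

June 10, 2045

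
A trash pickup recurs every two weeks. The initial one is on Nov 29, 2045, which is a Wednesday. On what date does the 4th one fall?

Jan 10, 2046

The 4th occurrence is 3 intervals after the first: 3 × 14 = 42 days after Nov 29, 2045.
Nov has 30 days — 1 day to the end of Nov leaves 41.
Dec has 31 days (10 left).
10 days into Jan → Jan 10, 2046.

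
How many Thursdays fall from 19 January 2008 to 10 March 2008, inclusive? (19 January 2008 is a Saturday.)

7

19 January 2008 is a Saturday; the first Thursday on or after it is 24 January 2008 (5 days later).
From 24 January 2008 to 10 March 2008: 7 + 29 + 10 = 46 days (rest of January, February, March).
46 ÷ 7 = 6 full weeks with remainder 4, so 6 more Thursdays after the first → 7.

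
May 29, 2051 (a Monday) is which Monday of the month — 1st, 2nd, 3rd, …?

Day 29 falls in week ⌈29/7⌉ of the month.
Days 1–7 hold the 1st Monday, 8–14 the 2nd, 15–21 the 3rd, 22–28 the 4th, 29–31 the 5th.
29 is in the range for the 5th.

5th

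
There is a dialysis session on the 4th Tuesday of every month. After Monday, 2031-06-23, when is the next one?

2031-06-24

June 2031 starts on a Sunday; its first Tuesday is the 3rd, so the 4th Tuesday is the 24th — 2031-06-24.
2031-06-24 is after 2031-06-23, so that is the next one.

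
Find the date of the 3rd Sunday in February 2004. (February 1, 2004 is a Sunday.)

February 2004 begins on a Sunday, so the first Sunday is February 1.
The 3rd Sunday is 2 weeks later: 1 + 14 = 15.

15 February 2004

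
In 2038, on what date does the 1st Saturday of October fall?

2 October 2038

October 2038 begins on a Friday, so the first Saturday is October 2 (1 day later).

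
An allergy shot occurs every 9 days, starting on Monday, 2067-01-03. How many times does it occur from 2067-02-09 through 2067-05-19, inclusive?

Occurrences land 9·i days after 2067-01-03 for i = 0, 1, 2, …
2067-02-09 is 37 days after the start; 37 ÷ 9 = 4 remainder 1; since the remainder is 1, round up to i = 5. First occurrence in the window: #6 on 2067-02-17 (5×9 = 45 days in).
2067-05-19 is 136 days after the start; 136 ÷ 9 = 15 remainder 1. Last occurrence in the window: #16 on 2067-05-18.
Occurrences #6 through #16: 11 in total.

11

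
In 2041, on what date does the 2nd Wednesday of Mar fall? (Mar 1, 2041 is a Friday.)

Mar 13, 2041

Mar 2041 begins on a Friday, so the first Wednesday is Mar 6 (5 days later).
The 2nd Wednesday is 1 weeks later: 6 + 7 = 13.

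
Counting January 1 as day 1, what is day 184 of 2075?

Jan has 31 days (184 − 31 = 153 remain).
Feb has 28 days (153 − 28 = 125 remain).
Mar has 31 days (125 − 31 = 94 remain).
Apr has 30 days (94 − 30 = 64 remain).
May has 31 days (64 − 31 = 33 remain).
Jun has 30 days (33 − 30 = 3 remain).
3 into Jul → Jul 3.

Jul 3, 2075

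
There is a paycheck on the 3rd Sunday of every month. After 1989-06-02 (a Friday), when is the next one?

1989-06-18

June 1989 starts on a Thursday; its first Sunday is the 4th, so the 3rd Sunday is the 18th — 1989-06-18.
1989-06-18 is after 1989-06-02, so that is the next one.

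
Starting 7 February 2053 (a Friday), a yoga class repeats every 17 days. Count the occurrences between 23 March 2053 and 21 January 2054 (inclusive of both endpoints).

Occurrences land 17·i days after 7 February 2053 for i = 0, 1, 2, …
23 March 2053 is 44 days after the start; 44 ÷ 17 = 2 remainder 10; since the remainder is 10, round up to i = 3. First occurrence in the window: #4 on 30 March 2053 (3×17 = 51 days in).
21 January 2054 is 348 days after the start; 348 ÷ 17 = 20 remainder 8. Last occurrence in the window: #21 on 13 January 2054.
Occurrences #4 through #21: 18 in total.

18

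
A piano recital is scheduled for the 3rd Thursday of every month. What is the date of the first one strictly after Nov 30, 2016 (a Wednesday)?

Nov 2016 starts on a Tuesday; its first Thursday is the 3rd, so the 3rd Thursday is the 17th — Nov 17, 2016.
That is not after Nov 30, 2016, so look at Dec 2016.
Dec 2016 starts on a Thursday; its first Thursday is the 1st, so the 3rd Thursday is the 15th — Dec 15, 2016.

Dec 15, 2016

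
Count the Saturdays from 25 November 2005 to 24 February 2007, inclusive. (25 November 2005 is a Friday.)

66

25 November 2005 is a Friday; the first Saturday on or after it is 26 November 2005 (1 day later).
From 26 November 2005 to 24 February 2007: 35 + 365 + 55 = 455 days (rest of 2005, 2006, to 24 February 2007 in 2007).
455 ÷ 7 = 65 full weeks with remainder 0, so 65 more Saturdays after the first → 66.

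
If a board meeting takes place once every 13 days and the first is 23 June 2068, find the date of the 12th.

13 November 2068

The 12th occurrence is 11 intervals after the first: 11 × 13 = 143 days after 23 June 2068.
June has 30 days — 7 days to the end of June leaves 136.
July has 31 days (105 left).
August has 31 days (74 left).
September has 30 days (44 left).
October has 31 days (13 left).
13 days into November → 13 November 2068.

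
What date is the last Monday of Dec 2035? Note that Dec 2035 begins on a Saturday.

Dec 2035 begins on a Saturday, so the first Monday is Dec 3 (2 days later).
Dec 2035 has 31 days. Adding weeks: 3, 10, 17, 24, 31 — the last one ≤ 31 is the 31st.

Dec 31, 2035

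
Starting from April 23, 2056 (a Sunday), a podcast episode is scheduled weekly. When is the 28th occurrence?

October 29, 2056

The 28th occurrence is 27 intervals after the first: 27 × 7 = 189 days after April 23, 2056.
April has 30 days — 7 days to the end of April leaves 182.
May has 31 days (151 left).
June has 30 days (121 left).
July has 31 days (90 left).
August has 31 days (59 left).
September has 30 days (29 left).
29 days into October → October 29, 2056.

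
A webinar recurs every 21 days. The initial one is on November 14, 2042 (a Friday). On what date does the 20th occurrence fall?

December 18, 2043

The 20th occurrence is 19 intervals after the first: 19 × 21 = 399 days after November 14, 2042.
November has 30 days — 16 days to the end of November leaves 383.
December has 31 days (352 left).
January has 31 days (321 left).
February has 28 days (293 left).
March has 31 days (262 left).
April has 30 days (232 left).
May has 31 days (201 left).
June has 30 days (171 left).
July has 31 days (140 left).
August has 31 days (109 left).
September has 30 days (79 left).
October has 31 days (48 left).
November has 30 days (18 left).
18 days into December → December 18, 2043.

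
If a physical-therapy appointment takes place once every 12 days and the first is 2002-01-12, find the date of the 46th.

The 46th occurrence is 45 intervals after the first: 45 × 12 = 540 days after 2002-01-12.
January has 31 days — 19 days to the end of January leaves 521.
From end of January to end of 2002 is 334 days (187 left).
January has 31 days (156 left).
February has 28 days (128 left).
March has 31 days (97 left).
April has 30 days (67 left).
May has 31 days (36 left).
June has 30 days (6 left).
6 days into July → 2003-07-06.

2003-07-06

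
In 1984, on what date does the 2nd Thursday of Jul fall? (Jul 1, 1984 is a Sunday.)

Jul 1984 begins on a Sunday, so the first Thursday is Jul 5 (4 days later).
The 2nd Thursday is 1 weeks later: 5 + 7 = 12.

Jul 12, 1984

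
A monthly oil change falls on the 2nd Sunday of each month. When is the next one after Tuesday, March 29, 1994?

April 10, 1994

March 1994 starts on a Tuesday; its first Sunday is the 6th, so the 2nd Sunday is the 13th — March 13, 1994.
That is not after March 29, 1994, so look at April 1994.
April 1994 starts on a Friday; its first Sunday is the 3rd, so the 2nd Sunday is the 10th — April 10, 1994.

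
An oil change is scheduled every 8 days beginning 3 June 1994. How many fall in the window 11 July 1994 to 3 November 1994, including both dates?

15

Occurrences land 8·i days after 3 June 1994 for i = 0, 1, 2, …
11 July 1994 is 38 days after the start; 38 ÷ 8 = 4 remainder 6; since the remainder is 6, round up to i = 5. First occurrence in the window: #6 on 13 July 1994 (5×8 = 40 days in).
3 November 1994 is 153 days after the start; 153 ÷ 8 = 19 remainder 1. Last occurrence in the window: #20 on 2 November 1994.
Occurrences #6 through #20: 15 in total.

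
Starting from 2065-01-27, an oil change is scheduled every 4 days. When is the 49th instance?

The 49th occurrence is 48 intervals after the first: 48 × 4 = 192 days after 2065-01-27.
January has 31 days — 4 days to the end of January leaves 188.
February has 28 days (160 left).
March has 31 days (129 left).
April has 30 days (99 left).
May has 31 days (68 left).
June has 30 days (38 left).
July has 31 days (7 left).
7 days into August → 2065-08-07.

2065-08-07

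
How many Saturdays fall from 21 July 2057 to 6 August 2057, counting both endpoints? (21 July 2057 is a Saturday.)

3

21 July 2057 is a Saturday; the first Saturday on or after it is 21 July 2057.
From 21 July 2057 to 6 August 2057: 10 + 6 = 16 days (rest of July, August).
16 ÷ 7 = 2 full weeks with remainder 2, so 2 more Saturdays after the first → 3.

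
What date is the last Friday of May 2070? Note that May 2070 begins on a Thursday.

May 2070 begins on a Thursday, so the first Friday is May 2 (1 day later).
May 2070 has 31 days. Adding weeks: 2, 9, 16, 23, 30 — the last one ≤ 31 is the 30th.

2070-05-30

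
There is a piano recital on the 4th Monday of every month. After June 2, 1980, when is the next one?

June 1980 starts on a Sunday; its first Monday is the 2nd, so the 4th Monday is the 23rd — June 23, 1980.
June 23, 1980 is after June 2, 1980, so that is the next one.

June 23, 1980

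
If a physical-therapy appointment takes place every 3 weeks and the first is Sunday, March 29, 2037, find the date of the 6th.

The 6th occurrence is 5 intervals after the first: 5 × 21 = 105 days after March 29, 2037.
March has 31 days — 2 days to the end of March leaves 103.
April has 30 days (73 left).
May has 31 days (42 left).
June has 30 days (12 left).
12 days into July → July 12, 2037.

July 12, 2037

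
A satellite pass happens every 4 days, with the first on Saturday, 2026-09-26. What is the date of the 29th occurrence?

2027-01-16

The 29th occurrence is 28 intervals after the first: 28 × 4 = 112 days after 2026-09-26.
September has 30 days — 4 days to the end of September leaves 108.
October has 31 days (77 left).
November has 30 days (47 left).
December has 31 days (16 left).
16 days into January → 2027-01-16.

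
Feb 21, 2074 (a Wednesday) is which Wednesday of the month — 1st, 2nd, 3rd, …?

3rd

Day 21 falls in week ⌈21/7⌉ of the month.
Days 1–7 hold the 1st Wednesday, 8–14 the 2nd, 15–21 the 3rd, 22–28 the 4th, 29–31 the 5th.
21 is in the range for the 3rd.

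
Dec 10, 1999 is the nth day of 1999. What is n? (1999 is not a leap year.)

344

Days in months before Dec: 31 + 28 + 31 + 30 + 31 + 30 + 31 + 31 + 30 + 31 + 30 = 334.
Plus 10 days into Dec → day 344.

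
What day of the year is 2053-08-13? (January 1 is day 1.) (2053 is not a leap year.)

225

Days in months before August: 31 + 28 + 31 + 30 + 31 + 30 + 31 = 212.
Plus 13 days into August → day 225.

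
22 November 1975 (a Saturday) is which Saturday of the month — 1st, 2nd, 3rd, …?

4th

Day 22 falls in week ⌈22/7⌉ of the month.
Days 1–7 hold the 1st Saturday, 8–14 the 2nd, 15–21 the 3rd, 22–28 the 4th, 29–31 the 5th.
22 is in the range for the 4th.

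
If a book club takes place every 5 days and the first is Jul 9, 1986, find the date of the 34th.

Dec 21, 1986

The 34th occurrence is 33 intervals after the first: 33 × 5 = 165 days after Jul 9, 1986.
Jul has 31 days — 22 days to the end of Jul leaves 143.
Aug has 31 days (112 left).
Sep has 30 days (82 left).
Oct has 31 days (51 left).
Nov has 30 days (21 left).
21 days into Dec → Dec 21, 1986.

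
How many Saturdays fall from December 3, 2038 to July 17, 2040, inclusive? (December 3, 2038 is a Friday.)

85

December 3, 2038 is a Friday; the first Saturday on or after it is December 4, 2038 (1 day later).
From December 4, 2038 to July 17, 2040: 27 + 365 + 199 = 591 days (rest of 2038, 2039, to July 17, 2040 in 2040).
591 ÷ 7 = 84 full weeks with remainder 3, so 84 more Saturdays after the first → 85.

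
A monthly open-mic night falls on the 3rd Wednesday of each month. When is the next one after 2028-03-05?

March 2028 starts on a Wednesday; its first Wednesday is the 1st, so the 3rd Wednesday is the 15th — 2028-03-15.
2028-03-15 is after 2028-03-05, so that is the next one.

2028-03-15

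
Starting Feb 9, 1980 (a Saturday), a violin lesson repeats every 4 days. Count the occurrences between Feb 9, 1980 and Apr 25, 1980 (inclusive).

Occurrences land 4·i days after Feb 9, 1980 for i = 0, 1, 2, …
The window opens on the start date, so the first occurrence inside is #1 on Feb 9, 1980.
Apr 25, 1980 is 76 days after the start; 76 ÷ 4 = 19 remainder 0. Last occurrence in the window: #20 on Apr 25, 1980.
Occurrences #1 through #20: 20 in total.

20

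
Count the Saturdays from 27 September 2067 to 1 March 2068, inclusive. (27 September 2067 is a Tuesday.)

27 September 2067 is a Tuesday; the first Saturday on or after it is 1 October 2067 (4 days later).
From 1 October 2067 to 1 March 2068: 30 + 30 + 31 + 31 + 29 + 1 = 152 days (rest of October, November, December, January, February, March).
152 ÷ 7 = 21 full weeks with remainder 5, so 21 more Saturdays after the first → 22.

22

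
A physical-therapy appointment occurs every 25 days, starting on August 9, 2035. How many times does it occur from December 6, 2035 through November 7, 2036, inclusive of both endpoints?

Occurrences land 25·i days after August 9, 2035 for i = 0, 1, 2, …
December 6, 2035 is 119 days after the start; 119 ÷ 25 = 4 remainder 19; since the remainder is 19, round up to i = 5. First occurrence in the window: #6 on December 12, 2035 (5×25 = 125 days in).
November 7, 2036 is 456 days after the start; 456 ÷ 25 = 18 remainder 6. Last occurrence in the window: #19 on November 1, 2036.
Occurrences #6 through #19: 14 in total.

14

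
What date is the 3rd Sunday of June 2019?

The first Sunday of June 2019 is June 2.
The 3rd Sunday is 2 weeks later: 2 + 14 = 16.

2019-06-16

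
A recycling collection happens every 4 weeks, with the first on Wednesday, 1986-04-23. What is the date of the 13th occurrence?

1987-03-25

The 13th occurrence is 12 intervals after the first: 12 × 28 = 336 days after 1986-04-23.
April has 30 days — 7 days to the end of April leaves 329.
May has 31 days (298 left).
June has 30 days (268 left).
July has 31 days (237 left).
August has 31 days (206 left).
September has 30 days (176 left).
October has 31 days (145 left).
November has 30 days (115 left).
December has 31 days (84 left).
January has 31 days (53 left).
February has 28 days (25 left).
25 days into March → 1987-03-25.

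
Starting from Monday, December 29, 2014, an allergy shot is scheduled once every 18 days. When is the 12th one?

The 12th occurrence is 11 intervals after the first: 11 × 18 = 198 days after December 29, 2014.
December has 31 days — 2 days to the end of December leaves 196.
January has 31 days (165 left).
February has 28 days (137 left).
March has 31 days (106 left).
April has 30 days (76 left).
May has 31 days (45 left).
June has 30 days (15 left).
15 days into July → July 15, 2015.

July 15, 2015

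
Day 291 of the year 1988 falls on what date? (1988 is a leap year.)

January has 31 days (291 − 31 = 260 remain).
February has 29 days (260 − 29 = 231 remain).
March has 31 days (231 − 31 = 200 remain).
April has 30 days (200 − 30 = 170 remain).
May has 31 days (170 − 31 = 139 remain).
June has 30 days (139 − 30 = 109 remain).
July has 31 days (109 − 31 = 78 remain).
August has 31 days (78 − 31 = 47 remain).
September has 30 days (47 − 30 = 17 remain).
17 into October → October 17.

17 October 1988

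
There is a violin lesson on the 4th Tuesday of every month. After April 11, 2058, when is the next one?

April 23, 2058

April 2058 starts on a Monday; its first Tuesday is the 2nd, so the 4th Tuesday is the 23rd — April 23, 2058.
April 23, 2058 is after April 11, 2058, so that is the next one.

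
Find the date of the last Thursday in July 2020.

30 July 2020

The first Thursday of July 2020 is July 2.
July 2020 has 31 days. Adding weeks: 2, 9, 16, 23, 30 — the last one ≤ 31 is the 30th.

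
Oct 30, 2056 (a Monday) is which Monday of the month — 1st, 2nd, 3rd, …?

5th

Day 30 falls in week ⌈30/7⌉ of the month.
Days 1–7 hold the 1st Monday, 8–14 the 2nd, 15–21 the 3rd, 22–28 the 4th, 29–31 the 5th.
30 is in the range for the 5th.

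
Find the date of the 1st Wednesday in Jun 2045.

Jun 7, 2045

The first Wednesday of Jun 2045 is Jun 7.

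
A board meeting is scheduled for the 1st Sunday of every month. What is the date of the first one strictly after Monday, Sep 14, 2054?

Oct 4, 2054

Sep 2054 starts on a Tuesday, so its 1st Sunday is Sep 6, 2054 (5 days in).
That is not after Sep 14, 2054, so look at Oct 2054.
Oct 2054 starts on a Thursday, so its 1st Sunday is Oct 4, 2054 (3 days in).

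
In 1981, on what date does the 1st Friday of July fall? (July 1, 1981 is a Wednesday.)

July 1981 begins on a Wednesday, so the first Friday is July 3 (2 days later).

3 July 1981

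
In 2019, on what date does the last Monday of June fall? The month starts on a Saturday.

June 2019 begins on a Saturday, so the first Monday is June 3 (2 days later).
June 2019 has 30 days. Adding weeks: 3, 10, 17, 24 — the last one ≤ 30 is the 24th.

2019-06-24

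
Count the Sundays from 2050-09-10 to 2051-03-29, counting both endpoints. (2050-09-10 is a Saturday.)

29

2050-09-10 is a Saturday; the first Sunday on or after it is 2050-09-11 (1 day later).
From 2050-09-11 to 2051-03-29: 19 + 31 + 30 + 31 + 31 + 28 + 29 = 199 days (rest of September, October, November, December, January, February, March).
199 ÷ 7 = 28 full weeks with remainder 3, so 28 more Sundays after the first → 29.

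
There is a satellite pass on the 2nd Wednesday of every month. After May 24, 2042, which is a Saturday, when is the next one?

May 2042 starts on a Thursday; its first Wednesday is the 7th, so the 2nd Wednesday is the 14th — May 14, 2042.
That is not after May 24, 2042, so look at June 2042.
June 2042 starts on a Sunday; its first Wednesday is the 4th, so the 2nd Wednesday is the 11th — June 11, 2042.

June 11, 2042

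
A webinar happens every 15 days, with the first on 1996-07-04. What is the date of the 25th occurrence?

The 25th occurrence is 24 intervals after the first: 24 × 15 = 360 days after 1996-07-04.
July has 31 days — 27 days to the end of July leaves 333.
August has 31 days (302 left).
September has 30 days (272 left).
October has 31 days (241 left).
November has 30 days (211 left).
December has 31 days (180 left).
January has 31 days (149 left).
February has 28 days (121 left).
March has 31 days (90 left).
April has 30 days (60 left).
May has 31 days (29 left).
29 days into June → 1997-06-29.

1997-06-29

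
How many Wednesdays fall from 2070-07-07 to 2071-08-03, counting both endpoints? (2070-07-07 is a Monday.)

2070-07-07 is a Monday; the first Wednesday on or after it is 2070-07-09 (2 days later).
From 2070-07-09 to 2071-08-03: 175 + 215 = 390 days (rest of 2070, to 2071-08-03 in 2071).
390 ÷ 7 = 55 full weeks with remainder 5, so 55 more Wednesdays after the first → 56.

56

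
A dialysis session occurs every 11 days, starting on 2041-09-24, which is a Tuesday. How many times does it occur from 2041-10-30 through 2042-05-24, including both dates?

Occurrences land 11·i days after 2041-09-24 for i = 0, 1, 2, …
2041-10-30 is 36 days after the start; 36 ÷ 11 = 3 remainder 3; since the remainder is 3, round up to i = 4. First occurrence in the window: #5 on 2041-11-07 (4×11 = 44 days in).
2042-05-24 is 242 days after the start; 242 ÷ 11 = 22 remainder 0. Last occurrence in the window: #23 on 2042-05-24.
Occurrences #5 through #23: 19 in total.

19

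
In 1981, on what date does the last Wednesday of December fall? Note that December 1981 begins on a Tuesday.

December 1981 begins on a Tuesday, so the first Wednesday is December 2 (1 day later).
December 1981 has 31 days. Adding weeks: 2, 9, 16, 23, 30 — the last one ≤ 31 is the 30th.

1981-12-30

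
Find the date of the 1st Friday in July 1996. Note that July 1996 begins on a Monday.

July 5, 1996

July 1996 begins on a Monday, so the first Friday is July 5 (4 days later).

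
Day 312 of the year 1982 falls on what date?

January has 31 days (312 − 31 = 281 remain).
February has 28 days (281 − 28 = 253 remain).
March has 31 days (253 − 31 = 222 remain).
April has 30 days (222 − 30 = 192 remain).
May has 31 days (192 − 31 = 161 remain).
June has 30 days (161 − 30 = 131 remain).
July has 31 days (131 − 31 = 100 remain).
August has 31 days (100 − 31 = 69 remain).
September has 30 days (69 − 30 = 39 remain).
October has 31 days (39 − 31 = 8 remain).
8 into November → November 8.

8 November 1982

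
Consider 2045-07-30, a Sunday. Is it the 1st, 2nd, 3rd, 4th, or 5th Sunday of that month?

5th

Day 30 falls in week ⌈30/7⌉ of the month.
Days 1–7 hold the 1st Sunday, 8–14 the 2nd, 15–21 the 3rd, 22–28 the 4th, 29–31 the 5th.
30 is in the range for the 5th.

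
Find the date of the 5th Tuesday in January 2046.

The first Tuesday of January 2046 is January 2.
The 5th Tuesday is 4 weeks later: 2 + 28 = 30.

2046-01-30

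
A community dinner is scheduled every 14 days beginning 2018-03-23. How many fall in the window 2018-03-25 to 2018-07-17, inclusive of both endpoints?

Occurrences land 14·i days after 2018-03-23 for i = 0, 1, 2, …
2018-03-25 is 2 days after the start; 2 ÷ 14 = 0 remainder 2; since the remainder is 2, round up to i = 1. First occurrence in the window: #2 on 2018-04-06 (1×14 = 14 days in).
2018-07-17 is 116 days after the start; 116 ÷ 14 = 8 remainder 4. Last occurrence in the window: #9 on 2018-07-13.
Occurrences #2 through #9: 8 in total.

8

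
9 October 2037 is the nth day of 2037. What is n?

Days in months before October: 31 + 28 + 31 + 30 + 31 + 30 + 31 + 31 + 30 = 273.
Plus 9 days into October → day 282.

282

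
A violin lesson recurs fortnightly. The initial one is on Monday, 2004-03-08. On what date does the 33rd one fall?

2005-05-30

The 33rd occurrence is 32 intervals after the first: 32 × 14 = 448 days after 2004-03-08.
March has 31 days — 23 days to the end of March leaves 425.
From end of March to end of 2004 is 275 days (150 left).
January has 31 days (119 left).
February has 28 days (91 left).
March has 31 days (60 left).
April has 30 days (30 left).
30 days into May → 2005-05-30.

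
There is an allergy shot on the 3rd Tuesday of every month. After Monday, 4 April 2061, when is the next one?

19 April 2061

April 2061 starts on a Friday; its first Tuesday is the 5th, so the 3rd Tuesday is the 19th — 19 April 2061.
19 April 2061 is after 4 April 2061, so that is the next one.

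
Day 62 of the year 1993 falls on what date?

January has 31 days (62 − 31 = 31 remain).
February has 28 days (31 − 28 = 3 remain).
3 into March → March 3.

March 3, 1993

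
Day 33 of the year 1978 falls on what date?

2 February 1978

January has 31 days (33 − 31 = 2 remain).
2 into February → February 2.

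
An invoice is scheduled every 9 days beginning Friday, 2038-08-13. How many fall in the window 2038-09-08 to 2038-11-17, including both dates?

8

Occurrences land 9·i days after 2038-08-13 for i = 0, 1, 2, …
2038-09-08 is 26 days after the start; 26 ÷ 9 = 2 remainder 8; since the remainder is 8, round up to i = 3. First occurrence in the window: #4 on 2038-09-09 (3×9 = 27 days in).
2038-11-17 is 96 days after the start; 96 ÷ 9 = 10 remainder 6. Last occurrence in the window: #11 on 2038-11-11.
Occurrences #4 through #11: 8 in total.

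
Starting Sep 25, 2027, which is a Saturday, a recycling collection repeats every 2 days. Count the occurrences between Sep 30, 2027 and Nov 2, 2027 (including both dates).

Occurrences land 2·i days after Sep 25, 2027 for i = 0, 1, 2, …
Sep 30, 2027 is 5 days after the start; 5 ÷ 2 = 2 remainder 1; since the remainder is 1, round up to i = 3. First occurrence in the window: #4 on Oct 1, 2027 (3×2 = 6 days in).
Nov 2, 2027 is 38 days after the start; 38 ÷ 2 = 19 remainder 0. Last occurrence in the window: #20 on Nov 2, 2027.
Occurrences #4 through #20: 17 in total.

17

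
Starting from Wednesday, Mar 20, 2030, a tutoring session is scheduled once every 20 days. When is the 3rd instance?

Apr 29, 2030

The 3rd occurrence is 2 intervals after the first: 2 × 20 = 40 days after Mar 20, 2030.
Mar has 31 days — 11 days to the end of Mar leaves 29.
29 days into Apr → Apr 29, 2030.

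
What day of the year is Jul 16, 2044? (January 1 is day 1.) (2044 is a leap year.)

198

Days in months before Jul: 31 + 29 + 31 + 30 + 31 + 30 = 182.
Plus 16 days into Jul → day 198.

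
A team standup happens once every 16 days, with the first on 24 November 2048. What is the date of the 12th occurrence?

The 12th occurrence is 11 intervals after the first: 11 × 16 = 176 days after 24 November 2048.
November has 30 days — 6 days to the end of November leaves 170.
December has 31 days (139 left).
January has 31 days (108 left).
February has 28 days (80 left).
March has 31 days (49 left).
April has 30 days (19 left).
19 days into May → 19 May 2049.

19 May 2049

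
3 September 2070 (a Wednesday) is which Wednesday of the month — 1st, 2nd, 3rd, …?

1st

Day 3 falls in week ⌈3/7⌉ of the month.
Days 1–7 hold the 1st Wednesday, 8–14 the 2nd, 15–21 the 3rd, 22–28 the 4th, 29–31 the 5th.
3 is in the range for the 1st.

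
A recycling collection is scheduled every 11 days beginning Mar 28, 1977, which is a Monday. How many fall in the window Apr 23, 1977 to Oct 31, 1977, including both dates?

Occurrences land 11·i days after Mar 28, 1977 for i = 0, 1, 2, …
Apr 23, 1977 is 26 days after the start; 26 ÷ 11 = 2 remainder 4; since the remainder is 4, round up to i = 3. First occurrence in the window: #4 on Apr 30, 1977 (3×11 = 33 days in).
Oct 31, 1977 is 217 days after the start; 217 ÷ 11 = 19 remainder 8. Last occurrence in the window: #20 on Oct 23, 1977.
Occurrences #4 through #20: 17 in total.

17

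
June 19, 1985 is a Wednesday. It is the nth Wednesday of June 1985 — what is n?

3rd

Day 19 falls in week ⌈19/7⌉ of the month.
Days 1–7 hold the 1st Wednesday, 8–14 the 2nd, 15–21 the 3rd, 22–28 the 4th, 29–31 the 5th.
19 is in the range for the 3rd.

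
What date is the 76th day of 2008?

Jan has 31 days (76 − 31 = 45 remain).
Feb has 29 days (45 − 29 = 16 remain).
16 into Mar → Mar 16.

Mar 16, 2008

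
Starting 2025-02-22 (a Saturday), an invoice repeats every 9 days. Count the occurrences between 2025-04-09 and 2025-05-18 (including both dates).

4

Occurrences land 9·i days after 2025-02-22 for i = 0, 1, 2, …
2025-04-09 is 46 days after the start; 46 ÷ 9 = 5 remainder 1; since the remainder is 1, round up to i = 6. First occurrence in the window: #7 on 2025-04-17 (6×9 = 54 days in).
2025-05-18 is 85 days after the start; 85 ÷ 9 = 9 remainder 4. Last occurrence in the window: #10 on 2025-05-14.
Occurrences #7 through #10: 4 in total.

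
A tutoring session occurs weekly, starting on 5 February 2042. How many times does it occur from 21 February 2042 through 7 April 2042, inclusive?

6

Occurrences land 7·i days after 5 February 2042 for i = 0, 1, 2, …
21 February 2042 is 16 days after the start; 16 ÷ 7 = 2 remainder 2; since the remainder is 2, round up to i = 3. First occurrence in the window: #4 on 26 February 2042 (3×7 = 21 days in).
7 April 2042 is 61 days after the start; 61 ÷ 7 = 8 remainder 5. Last occurrence in the window: #9 on 2 April 2042.
Occurrences #4 through #9: 6 in total.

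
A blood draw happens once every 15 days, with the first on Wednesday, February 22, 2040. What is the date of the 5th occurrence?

The 5th occurrence is 4 intervals after the first: 4 × 15 = 60 days after February 22, 2040.
February has 29 days — 7 days to the end of February leaves 53.
March has 31 days (22 left).
22 days into April → April 22, 2040.

April 22, 2040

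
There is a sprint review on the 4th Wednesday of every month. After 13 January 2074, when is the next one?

24 January 2074

January 2074 starts on a Monday; its first Wednesday is the 3rd, so the 4th Wednesday is the 24th — 24 January 2074.
24 January 2074 is after 13 January 2074, so that is the next one.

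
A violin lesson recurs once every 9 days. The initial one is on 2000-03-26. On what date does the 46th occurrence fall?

The 46th occurrence is 45 intervals after the first: 45 × 9 = 405 days after 2000-03-26.
March has 31 days — 5 days to the end of March leaves 400.
April has 30 days (370 left).
May has 31 days (339 left).
June has 30 days (309 left).
July has 31 days (278 left).
August has 31 days (247 left).
September has 30 days (217 left).
October has 31 days (186 left).
November has 30 days (156 left).
December has 31 days (125 left).
January has 31 days (94 left).
February has 28 days (66 left).
March has 31 days (35 left).
April has 30 days (5 left).
5 days into May → 2001-05-05.

2001-05-05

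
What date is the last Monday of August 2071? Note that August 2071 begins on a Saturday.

August 2071 begins on a Saturday, so the first Monday is August 3 (2 days later).
August 2071 has 31 days. Adding weeks: 3, 10, 17, 24, 31 — the last one ≤ 31 is the 31st.

2071-08-31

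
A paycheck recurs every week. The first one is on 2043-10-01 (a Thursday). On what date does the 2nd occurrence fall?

2043-10-08

The 2nd occurrence is 1 interval after the first: 1 × 7 = 7 days after 2043-10-01.
7 days later is 2043-10-08.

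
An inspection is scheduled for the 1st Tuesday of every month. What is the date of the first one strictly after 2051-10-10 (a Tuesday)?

2051-11-07

October 2051 starts on a Sunday, so its 1st Tuesday is 2051-10-03 (2 days in).
That is not after 2051-10-10, so look at November 2051.
November 2051 starts on a Wednesday, so its 1st Tuesday is 2051-11-07 (6 days in).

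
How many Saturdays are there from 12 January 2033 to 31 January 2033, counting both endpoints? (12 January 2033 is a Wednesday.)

3

12 January 2033 is a Wednesday; the first Saturday on or after it is 15 January 2033 (3 days later).
From 15 January 2033 to 31 January 2033 is 31 − 15 = 16 days.
16 ÷ 7 = 2 full weeks with remainder 2, so 2 more Saturdays after the first → 3.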